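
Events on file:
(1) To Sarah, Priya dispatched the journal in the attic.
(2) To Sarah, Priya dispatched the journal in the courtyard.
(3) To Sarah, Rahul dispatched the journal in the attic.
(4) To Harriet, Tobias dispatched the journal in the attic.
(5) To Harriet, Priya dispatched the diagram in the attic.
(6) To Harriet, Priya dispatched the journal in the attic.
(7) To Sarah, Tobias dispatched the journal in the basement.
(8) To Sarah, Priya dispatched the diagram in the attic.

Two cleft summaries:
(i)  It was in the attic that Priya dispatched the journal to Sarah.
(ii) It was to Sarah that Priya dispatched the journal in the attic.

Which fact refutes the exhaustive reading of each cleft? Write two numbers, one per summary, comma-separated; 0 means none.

Summary (i) focuses "in the attic" (the setting); background agent = Priya, thing = the journal, recipient = Sarah. Fact (2) matches that background with setting = in the courtyard — refutes (i).
Summary (ii) focuses "Sarah" (the recipient); background agent = Priya, thing = the journal, setting = in the attic. Fact (6) matches that background with recipient = Harriet — refutes (ii).

2, 6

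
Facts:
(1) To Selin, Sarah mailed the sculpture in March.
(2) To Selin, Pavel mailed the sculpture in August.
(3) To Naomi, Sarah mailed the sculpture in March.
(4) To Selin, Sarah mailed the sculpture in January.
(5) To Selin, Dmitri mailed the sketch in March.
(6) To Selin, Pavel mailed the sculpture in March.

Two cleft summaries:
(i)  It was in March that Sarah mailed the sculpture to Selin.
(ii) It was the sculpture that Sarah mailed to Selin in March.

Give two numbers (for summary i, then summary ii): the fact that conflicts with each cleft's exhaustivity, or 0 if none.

4, 0

(i): focus "in March". Looking for agent = Sarah, thing = the sculpture, recipient = Selin with some other setting — fact (4) has in January there. Refuted.
(ii): focus "the sculpture". No fact shares agent = Sarah, recipient = Selin, setting = in March with a different thing. 0.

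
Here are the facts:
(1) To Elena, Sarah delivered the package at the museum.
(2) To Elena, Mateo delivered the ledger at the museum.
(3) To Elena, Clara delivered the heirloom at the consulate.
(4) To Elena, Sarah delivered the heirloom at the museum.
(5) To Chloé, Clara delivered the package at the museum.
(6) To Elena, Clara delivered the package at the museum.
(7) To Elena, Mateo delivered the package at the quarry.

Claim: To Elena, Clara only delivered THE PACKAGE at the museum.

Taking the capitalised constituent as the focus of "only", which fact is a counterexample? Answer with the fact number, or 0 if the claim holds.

0

Focus (in capitals) is "the package" — the thing. "Only" excludes alternative things while holding fixed same agent, recipient, setting (Clara / Elena / at the museum).
No fact matches same agent, recipient, setting (Clara / Elena / at the museum) with a different thing — every other fact differs on at least one backgrounded slot. So no fact refutes it.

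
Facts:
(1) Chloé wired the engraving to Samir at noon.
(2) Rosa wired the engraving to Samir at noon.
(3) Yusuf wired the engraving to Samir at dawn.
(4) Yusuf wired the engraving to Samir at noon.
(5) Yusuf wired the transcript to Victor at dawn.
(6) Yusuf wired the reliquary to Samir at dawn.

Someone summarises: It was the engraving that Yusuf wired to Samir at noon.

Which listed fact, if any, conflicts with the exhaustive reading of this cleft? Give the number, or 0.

Focus of the cleft: "the engraving" (the thing). Presupposed background: agent = Yusuf, recipient = Samir, setting = at noon.
Exhaustivity: the engraving is the only thing satisfying that background.
Every other fact differs from the presupposition on some backgrounded slot, so none challenges the exhaustivity.

0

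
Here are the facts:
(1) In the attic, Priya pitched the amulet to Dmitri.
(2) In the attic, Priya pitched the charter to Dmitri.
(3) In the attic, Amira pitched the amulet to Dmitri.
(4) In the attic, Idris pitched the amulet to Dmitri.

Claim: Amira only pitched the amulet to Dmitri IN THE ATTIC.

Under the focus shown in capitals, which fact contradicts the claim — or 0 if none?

0

The capitals mark "in the attic" as focus. So "only" rules out other settings, with the rest (same agent, thing, recipient (Amira / the amulet / Dmitri)) as background.
Every other fact changes something in the background, not just the setting. Nothing refutes the claim.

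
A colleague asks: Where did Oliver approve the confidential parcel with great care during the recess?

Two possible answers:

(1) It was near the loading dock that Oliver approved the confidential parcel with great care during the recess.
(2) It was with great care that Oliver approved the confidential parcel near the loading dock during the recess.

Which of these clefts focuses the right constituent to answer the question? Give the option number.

The question word "where" targets the location.
Option (1) clefts "near the loading dock" — that matches what the question asks about.
Option (2) clefts "with great care" — the manner, not what was asked.
So the congruent reply is (1).

1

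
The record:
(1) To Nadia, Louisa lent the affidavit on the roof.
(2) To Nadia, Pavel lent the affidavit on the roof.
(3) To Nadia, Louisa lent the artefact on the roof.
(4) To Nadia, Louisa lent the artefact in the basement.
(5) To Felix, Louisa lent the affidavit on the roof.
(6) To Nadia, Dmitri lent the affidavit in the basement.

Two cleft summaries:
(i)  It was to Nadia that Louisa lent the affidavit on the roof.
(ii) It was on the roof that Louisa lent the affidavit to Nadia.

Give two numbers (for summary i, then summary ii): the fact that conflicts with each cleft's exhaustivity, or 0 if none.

(i): focus "Nadia". Looking for same agent, thing, setting (Louisa / the affidavit / on the roof) with some other recipient — fact (5) has Felix there. Refuted.
(ii): focus "on the roof". No fact shares same agent, thing, recipient (Louisa / the affidavit / Nadia) with a different setting. 0.

5, 0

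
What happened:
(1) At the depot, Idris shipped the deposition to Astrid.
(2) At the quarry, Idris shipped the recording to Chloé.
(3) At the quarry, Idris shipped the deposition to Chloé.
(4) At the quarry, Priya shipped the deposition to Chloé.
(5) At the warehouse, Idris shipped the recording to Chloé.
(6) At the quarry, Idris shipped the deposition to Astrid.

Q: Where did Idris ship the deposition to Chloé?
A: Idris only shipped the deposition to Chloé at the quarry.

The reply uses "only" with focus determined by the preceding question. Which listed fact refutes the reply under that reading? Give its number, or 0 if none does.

0

Answering "Where did ...?" puts focus on the setting — here, "at the quarry".
So "only" ranges over settings; the rest (same agent, thing, recipient (Idris / the deposition / Chloé)) is presupposed.
No fact keeps same agent, thing, recipient (Idris / the deposition / Chloé) while changing the setting; every other fact differs on something backgrounded. The reply stands.
(Fact (6) would refute a reading with focus on the recipient — but that is not what the question asks.)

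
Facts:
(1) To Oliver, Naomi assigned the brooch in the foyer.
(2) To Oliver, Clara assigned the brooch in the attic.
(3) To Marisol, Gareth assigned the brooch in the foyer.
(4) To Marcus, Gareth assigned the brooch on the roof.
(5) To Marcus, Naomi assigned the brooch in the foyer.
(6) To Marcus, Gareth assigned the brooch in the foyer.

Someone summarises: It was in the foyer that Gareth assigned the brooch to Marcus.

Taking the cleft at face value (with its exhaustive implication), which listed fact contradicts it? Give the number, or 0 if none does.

Focus of the cleft: "in the foyer" (the setting). Presupposed background: agent = Gareth, thing = the brooch, recipient = Marcus.
The exhaustive reading says no other setting fits that background.
Fact (4) shares the background but with setting = on the roof; exhaustivity is violated.

4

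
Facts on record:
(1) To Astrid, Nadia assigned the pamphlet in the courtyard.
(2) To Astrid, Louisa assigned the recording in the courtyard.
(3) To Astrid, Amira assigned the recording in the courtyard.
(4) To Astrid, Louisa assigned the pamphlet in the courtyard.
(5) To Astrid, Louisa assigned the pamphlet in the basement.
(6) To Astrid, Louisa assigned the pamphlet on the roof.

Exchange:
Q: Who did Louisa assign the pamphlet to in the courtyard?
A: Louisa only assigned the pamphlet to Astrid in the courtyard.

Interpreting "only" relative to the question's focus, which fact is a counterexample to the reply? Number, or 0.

0

The question "Who did ... to ...?" targets the recipient, so in the reply the focus falls on "Astrid".
So "only" ranges over recipients; the rest (same agent, thing, setting (Louisa / the pamphlet / in the courtyard)) is presupposed.
No fact keeps same agent, thing, setting (Louisa / the pamphlet / in the courtyard) while changing the recipient; every other fact differs on something backgrounded. The reply stands.
(Fact (5) would refute a reading with focus on the setting — but that is not what the question asks.)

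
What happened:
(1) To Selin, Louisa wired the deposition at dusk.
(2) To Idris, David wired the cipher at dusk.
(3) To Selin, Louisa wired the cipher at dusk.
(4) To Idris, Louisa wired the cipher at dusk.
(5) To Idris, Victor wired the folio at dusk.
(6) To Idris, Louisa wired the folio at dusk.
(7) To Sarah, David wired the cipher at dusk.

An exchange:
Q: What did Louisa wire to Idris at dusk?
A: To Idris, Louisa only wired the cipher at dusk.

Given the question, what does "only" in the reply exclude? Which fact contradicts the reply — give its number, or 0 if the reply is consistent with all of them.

The question "What did ...?" targets the thing, so in the reply the focus falls on "the cipher".
"Only" then excludes alternative things while the background — Louisa as agent and Idris as recipient and at dusk as setting — is held fixed.
Fact (6) shares the background with a different thing (the folio) — counterexample.
(Fact (3) would refute a reading with focus on the recipient — but that is not what the question asks.)

6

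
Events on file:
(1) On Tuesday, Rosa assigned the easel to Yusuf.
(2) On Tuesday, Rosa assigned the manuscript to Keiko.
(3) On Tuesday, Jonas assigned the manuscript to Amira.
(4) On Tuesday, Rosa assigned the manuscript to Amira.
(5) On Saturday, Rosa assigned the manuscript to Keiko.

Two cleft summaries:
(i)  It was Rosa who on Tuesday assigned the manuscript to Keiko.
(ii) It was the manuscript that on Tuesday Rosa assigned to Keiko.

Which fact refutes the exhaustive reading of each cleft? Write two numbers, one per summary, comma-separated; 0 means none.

0, 0

Summary (i) focuses "Rosa" (the agent); background thing = the manuscript, recipient = Keiko, setting = on Tuesday. No fact matches that background with a different agent, so 0.
Summary (ii) focuses "the manuscript" (the thing); background agent = Rosa, recipient = Keiko, setting = on Tuesday. No fact matches that background with a different thing, so 0.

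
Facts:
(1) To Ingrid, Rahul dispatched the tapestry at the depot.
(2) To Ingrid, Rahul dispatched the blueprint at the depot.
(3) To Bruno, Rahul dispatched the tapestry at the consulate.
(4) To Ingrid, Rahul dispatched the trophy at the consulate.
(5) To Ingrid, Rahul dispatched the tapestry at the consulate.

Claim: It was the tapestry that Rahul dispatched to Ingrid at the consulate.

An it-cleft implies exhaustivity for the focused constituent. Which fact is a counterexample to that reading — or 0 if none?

4

Focus of the cleft: "the tapestry" (the thing). Presupposed background: Rahul as agent and Ingrid as recipient and at the consulate as setting.
The exhaustive reading says no other thing fits that background.
But fact (4) also has Rahul as agent and Ingrid as recipient and at the consulate as setting, with thing = the trophy — so the exhaustive reading fails.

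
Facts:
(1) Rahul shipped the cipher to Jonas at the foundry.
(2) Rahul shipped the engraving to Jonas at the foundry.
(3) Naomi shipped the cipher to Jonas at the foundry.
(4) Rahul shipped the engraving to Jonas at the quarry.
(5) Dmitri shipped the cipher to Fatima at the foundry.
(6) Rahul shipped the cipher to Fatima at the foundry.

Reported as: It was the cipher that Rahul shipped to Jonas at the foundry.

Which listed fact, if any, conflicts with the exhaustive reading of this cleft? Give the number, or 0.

Focus of the cleft: "the cipher" (the thing). Presupposed background: same agent, recipient, setting (Rahul / Jonas / at the foundry).
The exhaustive reading says no other thing fits that background.
Fact (2) shares the background but with thing = the engraving; exhaustivity is violated.

2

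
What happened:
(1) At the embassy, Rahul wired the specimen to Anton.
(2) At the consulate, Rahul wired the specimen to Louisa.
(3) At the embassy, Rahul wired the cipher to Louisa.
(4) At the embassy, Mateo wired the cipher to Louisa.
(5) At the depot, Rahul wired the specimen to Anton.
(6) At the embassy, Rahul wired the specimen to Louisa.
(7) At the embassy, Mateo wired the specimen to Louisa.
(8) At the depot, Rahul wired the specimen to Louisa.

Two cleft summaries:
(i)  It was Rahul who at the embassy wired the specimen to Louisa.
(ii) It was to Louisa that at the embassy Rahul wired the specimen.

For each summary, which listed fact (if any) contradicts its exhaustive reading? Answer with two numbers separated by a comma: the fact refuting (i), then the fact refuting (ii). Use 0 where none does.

7, 1

Summary (i) focuses "Rahul" (the agent); background same thing, recipient, setting (the specimen / Louisa / at the embassy). Fact (7) matches that background with agent = Mateo — refutes (i).
Summary (ii) focuses "Louisa" (the recipient); background same agent, thing, setting (Rahul / the specimen / at the embassy). Fact (1) matches that background with recipient = Anton — refutes (ii).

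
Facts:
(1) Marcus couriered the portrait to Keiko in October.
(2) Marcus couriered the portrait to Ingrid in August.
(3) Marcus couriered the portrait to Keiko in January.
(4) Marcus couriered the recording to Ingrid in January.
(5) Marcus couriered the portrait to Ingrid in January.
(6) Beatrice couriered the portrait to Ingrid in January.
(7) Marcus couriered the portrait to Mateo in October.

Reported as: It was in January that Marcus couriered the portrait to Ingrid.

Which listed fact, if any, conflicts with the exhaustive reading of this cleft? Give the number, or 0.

2

The cleft puts "in January" in focus and presupposes the open proposition with same agent, thing, recipient (Marcus / the portrait / Ingrid).
The exhaustive reading says no other setting fits that background.
But fact (2) also has same agent, thing, recipient (Marcus / the portrait / Ingrid), with setting = in August — so the exhaustive reading fails.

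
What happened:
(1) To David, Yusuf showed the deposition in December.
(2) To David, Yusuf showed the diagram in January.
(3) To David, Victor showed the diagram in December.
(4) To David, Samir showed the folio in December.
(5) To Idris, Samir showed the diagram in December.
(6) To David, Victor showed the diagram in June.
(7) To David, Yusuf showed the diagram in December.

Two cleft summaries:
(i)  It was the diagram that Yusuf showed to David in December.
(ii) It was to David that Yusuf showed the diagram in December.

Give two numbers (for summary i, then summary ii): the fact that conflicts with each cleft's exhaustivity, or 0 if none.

1, 0

(i): focus "the diagram". Looking for Yusuf as agent and David as recipient and in December as setting with some other thing — fact (1) has the deposition there. Refuted.
(ii): focus "David". No fact shares Yusuf as agent and the diagram as thing and in December as setting with a different recipient. 0.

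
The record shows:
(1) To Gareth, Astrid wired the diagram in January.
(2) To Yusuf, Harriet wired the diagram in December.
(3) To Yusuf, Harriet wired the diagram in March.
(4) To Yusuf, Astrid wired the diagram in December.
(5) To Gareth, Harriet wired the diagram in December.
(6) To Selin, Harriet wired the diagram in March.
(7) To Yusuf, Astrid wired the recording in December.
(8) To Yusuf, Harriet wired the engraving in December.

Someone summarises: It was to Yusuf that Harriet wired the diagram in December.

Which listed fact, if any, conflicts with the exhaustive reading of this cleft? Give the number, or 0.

5

Focus of the cleft: "Yusuf" (the recipient). Presupposed background: agent = Harriet, thing = the diagram, setting = in December.
Exhaustivity: Yusuf is the only recipient satisfying that background.
Fact (5) shares the background but with recipient = Gareth; exhaustivity is violated.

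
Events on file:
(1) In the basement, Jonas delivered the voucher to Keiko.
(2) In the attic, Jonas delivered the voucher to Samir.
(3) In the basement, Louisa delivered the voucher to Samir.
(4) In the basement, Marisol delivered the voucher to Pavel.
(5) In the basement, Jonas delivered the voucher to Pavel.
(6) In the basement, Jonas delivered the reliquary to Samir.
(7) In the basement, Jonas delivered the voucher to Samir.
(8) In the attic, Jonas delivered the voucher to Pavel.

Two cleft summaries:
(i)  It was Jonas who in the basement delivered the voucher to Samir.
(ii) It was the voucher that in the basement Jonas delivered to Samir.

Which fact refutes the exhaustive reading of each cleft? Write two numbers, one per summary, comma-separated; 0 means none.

Summary (i) focuses "Jonas" (the agent); background the voucher as thing and Samir as recipient and in the basement as setting. Fact (3) matches that background with agent = Louisa — refutes (i).
Summary (ii) focuses "the voucher" (the thing); background Jonas as agent and Samir as recipient and in the basement as setting. Fact (6) matches that background with thing = the reliquary — refutes (ii).

3, 6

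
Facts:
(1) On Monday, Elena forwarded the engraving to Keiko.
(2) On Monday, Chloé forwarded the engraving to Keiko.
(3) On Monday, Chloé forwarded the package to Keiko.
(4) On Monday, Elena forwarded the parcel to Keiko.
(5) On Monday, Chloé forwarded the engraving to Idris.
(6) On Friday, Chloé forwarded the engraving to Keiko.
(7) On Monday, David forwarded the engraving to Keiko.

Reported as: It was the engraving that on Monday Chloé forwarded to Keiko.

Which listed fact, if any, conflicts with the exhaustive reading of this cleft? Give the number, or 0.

3

The cleft puts "the engraving" in focus and presupposes the open proposition with same agent, recipient, setting (Chloé / Keiko / on Monday).
The exhaustive reading says no other thing fits that background.
Fact (3) shares the background but with thing = the package; exhaustivity is violated.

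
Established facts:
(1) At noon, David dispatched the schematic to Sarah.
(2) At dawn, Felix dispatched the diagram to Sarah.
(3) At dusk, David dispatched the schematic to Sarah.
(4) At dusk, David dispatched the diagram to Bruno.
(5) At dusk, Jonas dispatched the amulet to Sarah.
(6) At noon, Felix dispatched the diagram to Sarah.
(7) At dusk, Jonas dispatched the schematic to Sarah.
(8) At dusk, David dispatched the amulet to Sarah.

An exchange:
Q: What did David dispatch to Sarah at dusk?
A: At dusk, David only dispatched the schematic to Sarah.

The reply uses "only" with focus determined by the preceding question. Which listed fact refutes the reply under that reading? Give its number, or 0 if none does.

Answering "What did ...?" puts focus on the thing — here, "the schematic".
"Only" then excludes alternative things while the background — agent = David, recipient = Sarah, setting = at dusk — is held fixed.
Fact (8) shares the background with a different thing (the amulet) — counterexample.
(Fact (1) would refute a reading with focus on the setting — but that is not what the question asks.)

8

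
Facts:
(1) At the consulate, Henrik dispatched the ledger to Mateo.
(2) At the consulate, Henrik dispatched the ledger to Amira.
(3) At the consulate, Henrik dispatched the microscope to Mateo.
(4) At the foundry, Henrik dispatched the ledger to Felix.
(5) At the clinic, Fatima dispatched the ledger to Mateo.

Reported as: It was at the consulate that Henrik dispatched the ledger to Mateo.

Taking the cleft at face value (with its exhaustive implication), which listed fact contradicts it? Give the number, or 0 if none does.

Focus of the cleft: "at the consulate" (the setting). Presupposed background: same agent, thing, recipient (Henrik / the ledger / Mateo).
Exhaustivity: at the consulate is the only setting satisfying that background.
Every other fact differs from the presupposition on some backgrounded slot, so none challenges the exhaustivity.

0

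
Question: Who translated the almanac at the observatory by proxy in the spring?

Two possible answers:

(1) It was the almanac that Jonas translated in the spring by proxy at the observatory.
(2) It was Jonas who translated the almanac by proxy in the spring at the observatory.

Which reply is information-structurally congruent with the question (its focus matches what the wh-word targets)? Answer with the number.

2

The question word "who" targets the subject (agent).
Option (1) clefts "the almanac" — the direct object, not what was asked.
Option (2) clefts "Jonas" — that matches what the question asks about.
So the congruent reply is (2).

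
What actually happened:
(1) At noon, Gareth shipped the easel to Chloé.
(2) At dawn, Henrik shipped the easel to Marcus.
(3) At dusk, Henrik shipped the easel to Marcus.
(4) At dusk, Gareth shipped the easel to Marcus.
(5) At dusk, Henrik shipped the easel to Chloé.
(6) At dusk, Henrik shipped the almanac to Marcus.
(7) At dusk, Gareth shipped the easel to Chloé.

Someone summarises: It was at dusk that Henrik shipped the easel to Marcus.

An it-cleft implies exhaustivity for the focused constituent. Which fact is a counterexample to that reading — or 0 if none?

Focus of the cleft: "at dusk" (the setting). Presupposed background: agent = Henrik, thing = the easel, recipient = Marcus.
The exhaustive reading says no other setting fits that background.
But fact (2) also has agent = Henrik, thing = the easel, recipient = Marcus, with setting = at dawn — so the exhaustive reading fails.

2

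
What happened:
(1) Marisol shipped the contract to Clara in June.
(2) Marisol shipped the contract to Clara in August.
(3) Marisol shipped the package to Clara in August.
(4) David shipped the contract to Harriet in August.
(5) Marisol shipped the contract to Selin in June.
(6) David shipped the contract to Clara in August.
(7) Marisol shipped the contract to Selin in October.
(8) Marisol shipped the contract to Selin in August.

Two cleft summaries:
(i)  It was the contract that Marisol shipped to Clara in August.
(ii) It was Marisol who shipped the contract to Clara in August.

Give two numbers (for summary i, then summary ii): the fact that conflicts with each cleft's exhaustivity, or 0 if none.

3, 6

Summary (i) focuses "the contract" (the thing); background same agent, recipient, setting (Marisol / Clara / in August). Fact (3) matches that background with thing = the package — refutes (i).
Summary (ii) focuses "Marisol" (the agent); background same thing, recipient, setting (the contract / Clara / in August). Fact (6) matches that background with agent = David — refutes (ii).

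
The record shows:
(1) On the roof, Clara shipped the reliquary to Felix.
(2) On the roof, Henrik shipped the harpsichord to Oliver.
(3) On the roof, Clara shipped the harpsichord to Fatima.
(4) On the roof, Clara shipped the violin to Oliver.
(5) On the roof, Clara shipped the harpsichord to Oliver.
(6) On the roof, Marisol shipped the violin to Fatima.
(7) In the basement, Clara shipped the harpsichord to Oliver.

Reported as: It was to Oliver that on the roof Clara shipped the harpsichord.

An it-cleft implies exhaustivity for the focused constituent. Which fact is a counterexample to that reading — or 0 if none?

3

Focus of the cleft: "Oliver" (the recipient). Presupposed background: agent = Clara, thing = the harpsichord, setting = on the roof.
The exhaustive reading says no other recipient fits that background.
But fact (3) also has agent = Clara, thing = the harpsichord, setting = on the roof, with recipient = Fatima — so the exhaustive reading fails.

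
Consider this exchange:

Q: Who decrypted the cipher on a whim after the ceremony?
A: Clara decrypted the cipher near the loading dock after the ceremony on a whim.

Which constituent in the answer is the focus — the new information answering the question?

Clara

The wh-word "who" asks about the subject (agent).
In the answer, "the cipher", "on a whim" and "after the ceremony" are given — repeated from the question.
"near the loading dock" is also new, but it specifies the location, which is not what the question asks about — so it is not the focus.
The constituent filling the subject (agent) gap is "Clara"; that is the focus.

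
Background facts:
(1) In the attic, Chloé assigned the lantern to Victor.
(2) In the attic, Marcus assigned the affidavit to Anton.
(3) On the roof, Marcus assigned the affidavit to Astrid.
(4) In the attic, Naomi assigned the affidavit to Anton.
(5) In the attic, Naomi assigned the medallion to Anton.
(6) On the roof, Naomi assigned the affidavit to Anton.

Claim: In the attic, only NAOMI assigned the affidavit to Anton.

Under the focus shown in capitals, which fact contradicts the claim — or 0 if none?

2

Focus (in capitals) is "Naomi" — the agent. "Only" excludes alternative agents while holding fixed the affidavit as thing and Anton as recipient and in the attic as setting.
Fact (2) matches on the affidavit as thing and Anton as recipient and in the attic as setting, but has agent = Marcus instead. That refutes the claim.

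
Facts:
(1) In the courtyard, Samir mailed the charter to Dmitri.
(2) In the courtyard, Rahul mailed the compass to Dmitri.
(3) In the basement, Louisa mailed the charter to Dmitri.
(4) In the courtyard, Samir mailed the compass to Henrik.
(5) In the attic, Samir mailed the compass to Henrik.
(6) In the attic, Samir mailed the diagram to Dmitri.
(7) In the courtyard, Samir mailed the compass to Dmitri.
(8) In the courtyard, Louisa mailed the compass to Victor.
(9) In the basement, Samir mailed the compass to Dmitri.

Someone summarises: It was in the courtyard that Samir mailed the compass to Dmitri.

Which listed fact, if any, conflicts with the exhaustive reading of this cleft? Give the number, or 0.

9

The cleft puts "in the courtyard" in focus and presupposes the open proposition with same agent, thing, recipient (Samir / the compass / Dmitri).
Exhaustivity: in the courtyard is the only setting satisfying that background.
Fact (9) shares the background but with setting = in the basement; exhaustivity is violated.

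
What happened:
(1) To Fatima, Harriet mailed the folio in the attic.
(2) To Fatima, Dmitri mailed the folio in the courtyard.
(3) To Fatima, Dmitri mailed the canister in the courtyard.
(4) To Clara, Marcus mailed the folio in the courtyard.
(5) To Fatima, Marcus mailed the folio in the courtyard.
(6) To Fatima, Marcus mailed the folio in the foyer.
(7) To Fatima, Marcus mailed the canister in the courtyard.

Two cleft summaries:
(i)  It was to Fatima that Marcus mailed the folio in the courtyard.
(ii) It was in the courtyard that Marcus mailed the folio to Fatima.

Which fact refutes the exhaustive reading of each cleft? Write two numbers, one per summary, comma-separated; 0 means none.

Summary (i) focuses "Fatima" (the recipient); background agent = Marcus, thing = the folio, setting = in the courtyard. Fact (4) matches that background with recipient = Clara — refutes (i).
Summary (ii) focuses "in the courtyard" (the setting); background agent = Marcus, thing = the folio, recipient = Fatima. Fact (6) matches that background with setting = in the foyer — refutes (ii).

4, 6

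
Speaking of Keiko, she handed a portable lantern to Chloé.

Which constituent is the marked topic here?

The construction explicitly marks "Keiko" as what the sentence is about — the topic.
The remainder of the clause is the comment (what is said about the topic).

Keiko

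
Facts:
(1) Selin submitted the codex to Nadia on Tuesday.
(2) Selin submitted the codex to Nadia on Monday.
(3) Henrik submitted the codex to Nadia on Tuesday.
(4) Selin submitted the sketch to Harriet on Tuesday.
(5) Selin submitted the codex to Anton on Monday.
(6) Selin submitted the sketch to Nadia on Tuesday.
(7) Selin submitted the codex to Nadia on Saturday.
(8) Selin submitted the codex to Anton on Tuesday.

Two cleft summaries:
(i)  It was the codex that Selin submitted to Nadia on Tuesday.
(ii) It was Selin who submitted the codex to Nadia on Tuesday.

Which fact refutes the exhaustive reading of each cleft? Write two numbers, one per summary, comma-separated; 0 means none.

6, 3

Summary (i) focuses "the codex" (the thing); background agent = Selin, recipient = Nadia, setting = on Tuesday. Fact (6) matches that background with thing = the sketch — refutes (i).
Summary (ii) focuses "Selin" (the agent); background thing = the codex, recipient = Nadia, setting = on Tuesday. Fact (3) matches that background with agent = Henrik — refutes (ii).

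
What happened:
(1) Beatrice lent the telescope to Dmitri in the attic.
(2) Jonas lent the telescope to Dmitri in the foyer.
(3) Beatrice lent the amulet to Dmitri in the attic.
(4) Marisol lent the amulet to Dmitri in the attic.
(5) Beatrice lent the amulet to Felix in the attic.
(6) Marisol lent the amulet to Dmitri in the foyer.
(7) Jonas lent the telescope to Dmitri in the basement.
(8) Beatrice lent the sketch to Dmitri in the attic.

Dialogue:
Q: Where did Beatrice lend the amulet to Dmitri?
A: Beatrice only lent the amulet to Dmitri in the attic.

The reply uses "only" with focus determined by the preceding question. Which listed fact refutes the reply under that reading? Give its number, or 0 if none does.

Answering "Where did ...?" puts focus on the setting — here, "in the attic".
"Only" then excludes alternative settings while the background — same agent, thing, recipient (Beatrice / the amulet / Dmitri) — is held fixed.
No listed fact shares that background with another setting. Nothing contradicts the reply.
(Fact (5) would refute a reading with focus on the recipient — but that is not what the question asks.)

0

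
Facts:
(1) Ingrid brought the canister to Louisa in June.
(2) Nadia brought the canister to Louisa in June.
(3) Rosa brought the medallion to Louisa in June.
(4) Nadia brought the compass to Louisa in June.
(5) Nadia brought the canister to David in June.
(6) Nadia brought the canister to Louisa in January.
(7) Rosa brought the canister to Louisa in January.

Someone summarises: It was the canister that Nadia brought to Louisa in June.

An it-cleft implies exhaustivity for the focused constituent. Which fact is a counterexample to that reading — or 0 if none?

Focus of the cleft: "the canister" (the thing). Presupposed background: Nadia as agent and Louisa as recipient and in June as setting.
Exhaustivity: the canister is the only thing satisfying that background.
But fact (4) also has Nadia as agent and Louisa as recipient and in June as setting, with thing = the compass — so the exhaustive reading fails.

4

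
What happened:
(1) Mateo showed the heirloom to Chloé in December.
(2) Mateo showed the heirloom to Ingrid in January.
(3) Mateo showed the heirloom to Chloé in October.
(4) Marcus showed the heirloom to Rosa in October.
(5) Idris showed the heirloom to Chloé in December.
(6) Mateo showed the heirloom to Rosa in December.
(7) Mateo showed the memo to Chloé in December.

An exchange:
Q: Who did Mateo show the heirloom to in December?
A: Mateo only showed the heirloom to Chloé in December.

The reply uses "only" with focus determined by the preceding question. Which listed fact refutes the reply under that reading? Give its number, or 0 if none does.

The question "Who did ... to ...?" targets the recipient, so in the reply the focus falls on "Chloé".
So "only" ranges over recipients; the rest (same agent, thing, setting (Mateo / the heirloom / in December)) is presupposed.
Fact (6) keeps same agent, thing, setting (Mateo / the heirloom / in December) but has recipient = Rosa; that refutes the reply.
(Fact (3) would refute a reading with focus on the setting — but that is not what the question asks.)

6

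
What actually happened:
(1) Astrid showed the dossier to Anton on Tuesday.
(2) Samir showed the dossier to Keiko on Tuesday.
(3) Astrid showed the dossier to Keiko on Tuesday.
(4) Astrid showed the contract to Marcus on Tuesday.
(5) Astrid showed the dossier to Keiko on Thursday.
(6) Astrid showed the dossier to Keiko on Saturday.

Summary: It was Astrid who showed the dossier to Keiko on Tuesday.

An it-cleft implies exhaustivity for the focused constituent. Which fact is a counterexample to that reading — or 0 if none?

2

The cleft puts "Astrid" in focus and presupposes the open proposition with same thing, recipient, setting (the dossier / Keiko / on Tuesday).
Exhaustivity: Astrid is the only agent satisfying that background.
Fact (2) shares the background but with agent = Samir; exhaustivity is violated.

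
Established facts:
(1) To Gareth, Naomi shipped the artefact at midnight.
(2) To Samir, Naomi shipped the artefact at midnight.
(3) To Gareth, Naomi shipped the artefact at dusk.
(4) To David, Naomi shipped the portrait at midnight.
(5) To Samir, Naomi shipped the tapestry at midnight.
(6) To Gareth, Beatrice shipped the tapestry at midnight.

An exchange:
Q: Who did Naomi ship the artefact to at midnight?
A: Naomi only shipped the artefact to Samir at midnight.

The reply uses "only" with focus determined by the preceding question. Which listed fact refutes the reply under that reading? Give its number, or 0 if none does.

Answering "Who did ... to ...?" puts focus on the recipient — here, "Samir".
So "only" ranges over recipients; the rest (same agent, thing, setting (Naomi / the artefact / at midnight)) is presupposed.
Fact (1) shares the background with a different recipient (Gareth) — counterexample.
(Fact (5) would refute a reading with focus on the thing — but that is not what the question asks.)

1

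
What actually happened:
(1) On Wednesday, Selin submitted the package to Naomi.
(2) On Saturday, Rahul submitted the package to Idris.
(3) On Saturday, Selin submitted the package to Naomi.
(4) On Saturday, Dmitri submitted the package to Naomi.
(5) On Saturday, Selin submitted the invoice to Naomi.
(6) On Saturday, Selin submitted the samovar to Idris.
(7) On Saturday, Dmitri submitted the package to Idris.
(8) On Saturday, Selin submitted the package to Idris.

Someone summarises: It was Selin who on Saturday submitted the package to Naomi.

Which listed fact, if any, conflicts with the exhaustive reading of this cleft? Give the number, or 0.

4

The cleft puts "Selin" in focus and presupposes the open proposition with thing = the package, recipient = Naomi, setting = on Saturday.
Exhaustivity: Selin is the only agent satisfying that background.
But fact (4) also has thing = the package, recipient = Naomi, setting = on Saturday, with agent = Dmitri — so the exhaustive reading fails.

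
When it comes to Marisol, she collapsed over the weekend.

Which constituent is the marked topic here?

Marisol

The construction explicitly marks "Marisol" as what the sentence is about — the topic.
The remainder of the clause is the comment (what is said about the topic).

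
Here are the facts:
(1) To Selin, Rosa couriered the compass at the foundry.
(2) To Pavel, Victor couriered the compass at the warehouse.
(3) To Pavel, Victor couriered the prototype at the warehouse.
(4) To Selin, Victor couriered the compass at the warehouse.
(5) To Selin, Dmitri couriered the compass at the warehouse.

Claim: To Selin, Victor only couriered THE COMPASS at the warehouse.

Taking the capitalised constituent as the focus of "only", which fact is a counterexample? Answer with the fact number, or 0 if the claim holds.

0

Focus (in capitals) is "the compass" — the thing. "Only" excludes alternative things while holding fixed Victor as agent and Selin as recipient and at the warehouse as setting.
No fact matches Victor as agent and Selin as recipient and at the warehouse as setting with a different thing — every other fact differs on at least one backgrounded slot. So no fact refutes it.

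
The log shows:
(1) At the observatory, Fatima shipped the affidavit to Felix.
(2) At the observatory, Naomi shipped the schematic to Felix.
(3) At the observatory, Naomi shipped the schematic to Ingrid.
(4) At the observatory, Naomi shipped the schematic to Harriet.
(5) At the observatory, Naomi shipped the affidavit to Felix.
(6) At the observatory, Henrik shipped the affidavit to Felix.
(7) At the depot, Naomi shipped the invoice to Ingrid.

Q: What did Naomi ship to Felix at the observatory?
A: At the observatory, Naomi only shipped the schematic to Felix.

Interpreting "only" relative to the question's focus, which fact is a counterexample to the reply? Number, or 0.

5

The question "What did ...?" targets the thing, so in the reply the focus falls on "the schematic".
So "only" ranges over things; the rest (agent = Naomi, recipient = Felix, setting = at the observatory) is presupposed.
Fact (5) keeps agent = Naomi, recipient = Felix, setting = at the observatory but has thing = the affidavit; that refutes the reply.
(Fact (3) would refute a reading with focus on the recipient — but that is not what the question asks.)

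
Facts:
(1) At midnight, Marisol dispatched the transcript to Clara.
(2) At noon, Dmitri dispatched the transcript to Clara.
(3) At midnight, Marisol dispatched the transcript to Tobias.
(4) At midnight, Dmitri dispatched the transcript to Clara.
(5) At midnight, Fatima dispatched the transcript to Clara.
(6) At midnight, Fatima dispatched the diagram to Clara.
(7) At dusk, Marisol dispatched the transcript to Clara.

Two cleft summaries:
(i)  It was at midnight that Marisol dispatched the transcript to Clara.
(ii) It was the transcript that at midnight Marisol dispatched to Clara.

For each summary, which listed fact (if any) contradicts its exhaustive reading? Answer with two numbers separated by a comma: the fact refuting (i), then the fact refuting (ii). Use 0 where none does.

7, 0

Summary (i) focuses "at midnight" (the setting); background agent = Marisol, thing = the transcript, recipient = Clara. Fact (7) matches that background with setting = at dusk — refutes (i).
Summary (ii) focuses "the transcript" (the thing); background agent = Marisol, recipient = Clara, setting = at midnight. No fact matches that background with a different thing, so 0.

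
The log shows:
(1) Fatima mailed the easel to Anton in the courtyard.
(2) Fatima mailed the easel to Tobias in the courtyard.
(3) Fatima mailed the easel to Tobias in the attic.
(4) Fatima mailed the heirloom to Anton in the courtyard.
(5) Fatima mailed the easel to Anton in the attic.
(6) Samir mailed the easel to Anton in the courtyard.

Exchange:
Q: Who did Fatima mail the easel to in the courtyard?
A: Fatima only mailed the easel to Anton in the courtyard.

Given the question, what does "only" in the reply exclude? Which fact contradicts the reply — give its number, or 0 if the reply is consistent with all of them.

2

The question "Who did ... to ...?" targets the recipient, so in the reply the focus falls on "Anton".
"Only" then excludes alternative recipients while the background — Fatima as agent and the easel as thing and in the courtyard as setting — is held fixed.
Fact (2) keeps Fatima as agent and the easel as thing and in the courtyard as setting but has recipient = Tobias; that refutes the reply.
(Fact (5) would refute a reading with focus on the setting — but that is not what the question asks.)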